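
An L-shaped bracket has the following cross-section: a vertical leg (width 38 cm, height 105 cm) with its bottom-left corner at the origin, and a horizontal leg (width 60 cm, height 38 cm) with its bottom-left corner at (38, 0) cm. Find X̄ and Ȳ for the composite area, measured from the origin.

X̄ = 36.82 cm, Ȳ = 40.32 cm

Part | A | x̄ᵢ | ȳᵢ | A·x̄ᵢ | A·ȳᵢ
vertical leg | 3990.00 | 19.00 | 52.50 | 75810.00 | 209475.00
horizontal leg | 2280.00 | 68.00 | 19.00 | 155040.00 | 43320.00
Σ | 6270.00 |  |  | 230850.00 | 252795.00
X̄ = 230850.00 / 6270.00 = 36.82 cm
Ȳ = 252795.00 / 6270.00 = 40.32 cm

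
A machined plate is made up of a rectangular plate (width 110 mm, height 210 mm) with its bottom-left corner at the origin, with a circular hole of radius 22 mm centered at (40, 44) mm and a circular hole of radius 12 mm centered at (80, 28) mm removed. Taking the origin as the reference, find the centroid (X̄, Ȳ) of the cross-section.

plate: A = 110 × 210 = 23100.00, centroid at (55.00, 105.00).
hole 1: A = −π·22² = -1520.53, centroid at (40.00, 44.00).
hole 2: A = −π·12² = -452.39, centroid at (80.00, 28.00).
ΣA = 21127.08 mm²
ΣAX̄ = (23100.00)(55.00) + (-1520.53)(40.00) + (-452.39)(80.00) = 1173487.62 mm³
ΣAȲ = (23100.00)(105.00) + (-1520.53)(44.00) + (-452.39)(28.00) = 2345929.74 mm³
X̄ = 1173487.62 / 21127.08 = 55.54 mm
Ȳ = 2345929.74 / 21127.08 = 111.04 mm

X̄ = 55.54 mm, Ȳ = 111.04 mm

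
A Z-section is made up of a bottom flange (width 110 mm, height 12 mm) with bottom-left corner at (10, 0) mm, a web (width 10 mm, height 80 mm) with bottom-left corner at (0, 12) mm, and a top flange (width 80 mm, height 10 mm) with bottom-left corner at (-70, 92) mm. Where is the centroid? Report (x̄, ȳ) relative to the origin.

x̄ = 22.53 mm, ȳ = 43.53 mm

bottom flange: A = 110 × 12 = 1320.00, centroid at (65.00, 6.00).
web: A = 10 × 80 = 800.00, centroid at (5.00, 52.00).
top flange: A = 80 × 10 = 800.00, centroid at (-30.00, 97.00).
ΣA = 2920.00 mm²
ΣAx̄ = (1320.00)(65.00) + (800.00)(5.00) + (800.00)(-30.00) = 65800.00 mm³
ΣAȳ = (1320.00)(6.00) + (800.00)(52.00) + (800.00)(97.00) = 127120.00 mm³
x̄ = 65800.00 / 2920.00 = 22.53 mm
ȳ = 127120.00 / 2920.00 = 43.53 mm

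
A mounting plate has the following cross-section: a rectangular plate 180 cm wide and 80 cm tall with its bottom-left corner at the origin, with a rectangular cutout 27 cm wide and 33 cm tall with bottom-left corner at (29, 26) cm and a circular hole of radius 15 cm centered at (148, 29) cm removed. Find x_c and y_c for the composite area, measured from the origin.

plate: A = 180 × 80 = 14400.00, centroid at (90.00, 40.00).
hole 1: A = −(27 × 33) = -891.00, centroid at (42.50, 42.50).
hole 2: A = −π·15² = -706.86, centroid at (148.00, 29.00).
ΣA = 12802.14 cm², ΣAx_c = 1153517.46 cm³, ΣAy_c = 517633.61 cm³.
x_c = 1153517.46/12802.14 = 90.10 cm; y_c = 517633.61/12802.14 = 40.43 cm.

x_c = 90.10 cm, y_c = 40.43 cm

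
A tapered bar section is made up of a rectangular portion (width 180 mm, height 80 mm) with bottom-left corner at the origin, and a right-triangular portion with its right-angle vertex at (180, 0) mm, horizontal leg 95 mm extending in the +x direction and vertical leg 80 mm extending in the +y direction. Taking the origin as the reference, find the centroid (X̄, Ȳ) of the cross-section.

Part | A | x̄ᵢ | ȳᵢ | A·x̄ᵢ | A·ȳᵢ
rectangular portion | 14400.00 | 90.00 | 40.00 | 1296000.00 | 576000.00
triangular portion | 3800.00 | 211.67 | 26.67 | 804333.33 | 101333.33
Σ | 18200.00 |  |  | 2100333.33 | 677333.33
X̄ = 2100333.33 / 18200.00 = 115.40 mm
Ȳ = 677333.33 / 18200.00 = 37.22 mm

X̄ = 115.40 mm, Ȳ = 37.22 mm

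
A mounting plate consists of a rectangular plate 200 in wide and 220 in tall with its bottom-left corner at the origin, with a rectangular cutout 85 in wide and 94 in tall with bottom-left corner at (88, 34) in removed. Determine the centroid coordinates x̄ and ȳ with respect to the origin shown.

x̄ = 93.23 in, ȳ = 116.43 in

plate: A = 200 × 220 = 44000.00, centroid at (100.00, 110.00).
hole: A = −(85 × 94) = -7990.00, centroid at (130.50, 81.00).
ΣA = 36010.00 in², ΣAx̄ = 3357305.00 in³, ΣAȳ = 4192810.00 in³.
x̄ = 3357305.00/36010.00 = 93.23 in; ȳ = 4192810.00/36010.00 = 116.43 in.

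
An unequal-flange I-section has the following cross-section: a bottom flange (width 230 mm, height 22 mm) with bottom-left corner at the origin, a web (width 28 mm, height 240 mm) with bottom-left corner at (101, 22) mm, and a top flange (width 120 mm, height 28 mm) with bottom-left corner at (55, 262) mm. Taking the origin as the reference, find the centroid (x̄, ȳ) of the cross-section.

x̄ = 115.00 mm, ȳ = 127.96 mm

bottom flange: A = 230 × 22 = 5060.00, centroid at (115.00, 11.00).
web: A = 28 × 240 = 6720.00, centroid at (115.00, 142.00).
top flange: A = 120 × 28 = 3360.00, centroid at (115.00, 276.00).
ΣA = 15140.00 mm²
ΣAx̄ = (5060.00)(115.00) + (6720.00)(115.00) + (3360.00)(115.00) = 1741100.00 mm³
ΣAȳ = (5060.00)(11.00) + (6720.00)(142.00) + (3360.00)(276.00) = 1937260.00 mm³
x̄ = 1741100.00 / 15140.00 = 115.00 mm
ȳ = 1937260.00 / 15140.00 = 127.96 mm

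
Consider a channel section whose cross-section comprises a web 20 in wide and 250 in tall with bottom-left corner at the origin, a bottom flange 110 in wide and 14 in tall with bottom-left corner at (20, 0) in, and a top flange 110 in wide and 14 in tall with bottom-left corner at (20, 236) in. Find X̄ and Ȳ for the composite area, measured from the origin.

web: A = 20 × 250 = 5000.00, centroid at (10.00, 125.00).
bottom flange: A = 110 × 14 = 1540.00, centroid at (75.00, 7.00).
top flange: A = 110 × 14 = 1540.00, centroid at (75.00, 243.00).
ΣA = 8080.00 in²
ΣAX̄ = (5000.00)(10.00) + (1540.00)(75.00) + (1540.00)(75.00) = 281000.00 in³
ΣAȲ = (5000.00)(125.00) + (1540.00)(7.00) + (1540.00)(243.00) = 1010000.00 in³
X̄ = 281000.00 / 8080.00 = 34.78 in
Ȳ = 1010000.00 / 8080.00 = 125.00 in

X̄ = 34.78 in, Ȳ = 125.00 in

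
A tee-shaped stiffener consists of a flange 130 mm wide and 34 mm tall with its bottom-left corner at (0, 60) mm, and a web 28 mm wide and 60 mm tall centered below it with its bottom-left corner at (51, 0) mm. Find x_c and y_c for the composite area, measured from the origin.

web: A = 28 × 60 = 1680.00, centroid at (65.00, 30.00).
flange: A = 130 × 34 = 4420.00, centroid at (65.00, 77.00).
ΣA = 6100.00 mm², ΣAx_c = 396500.00 mm³, ΣAy_c = 390740.00 mm³.
x_c = 396500.00/6100.00 = 65.00 mm; y_c = 390740.00/6100.00 = 64.06 mm.

x_c = 65.00 mm, y_c = 64.06 mm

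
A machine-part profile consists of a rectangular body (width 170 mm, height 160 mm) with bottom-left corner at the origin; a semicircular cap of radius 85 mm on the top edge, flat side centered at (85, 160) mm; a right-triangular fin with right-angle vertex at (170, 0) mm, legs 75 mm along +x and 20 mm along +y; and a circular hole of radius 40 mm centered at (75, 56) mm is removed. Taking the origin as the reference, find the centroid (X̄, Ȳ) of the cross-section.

rectangular body: A = 170 × 160 = 27200.00, centroid at (85.00, 80.00).
semicircular top: A = ½π·85² = 11349.00, centroid at (85.00, 196.08).
triangular fin: A = ½·75·20 = 750.00, centroid at (195.00, 6.67).
hole: A = −π·40² = -5026.55, centroid at (75.00, 56.00).
ΣA = 34272.46 mm², ΣAX̄ = 3045924.18 mm³, ΣAȲ = 4124770.52 mm³.
X̄ = 3045924.18/34272.46 = 88.87 mm; Ȳ = 4124770.52/34272.46 = 120.35 mm.

X̄ = 88.87 mm, Ȳ = 120.35 mm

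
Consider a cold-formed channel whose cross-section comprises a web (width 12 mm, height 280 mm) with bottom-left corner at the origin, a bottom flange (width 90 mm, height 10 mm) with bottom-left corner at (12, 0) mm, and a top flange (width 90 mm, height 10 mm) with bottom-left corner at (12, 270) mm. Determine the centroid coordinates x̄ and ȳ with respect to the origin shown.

web: A = 12 × 280 = 3360.00, centroid at (6.00, 140.00).
bottom flange: A = 90 × 10 = 900.00, centroid at (57.00, 5.00).
top flange: A = 90 × 10 = 900.00, centroid at (57.00, 275.00).
ΣA = 5160.00 mm²
ΣAx̄ = (3360.00)(6.00) + (900.00)(57.00) + (900.00)(57.00) = 122760.00 mm³
ΣAȳ = (3360.00)(140.00) + (900.00)(5.00) + (900.00)(275.00) = 722400.00 mm³
x̄ = 122760.00 / 5160.00 = 23.79 mm
ȳ = 722400.00 / 5160.00 = 140.00 mm

x̄ = 23.79 mm, ȳ = 140.00 mm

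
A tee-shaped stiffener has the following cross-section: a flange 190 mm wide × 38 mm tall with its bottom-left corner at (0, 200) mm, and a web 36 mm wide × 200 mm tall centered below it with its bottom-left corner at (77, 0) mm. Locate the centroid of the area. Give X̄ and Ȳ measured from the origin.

X̄ = 95.00 mm, Ȳ = 159.58 mm

web: A = 36 × 200 = 7200.00, centroid at (95.00, 100.00).
flange: A = 190 × 38 = 7220.00, centroid at (95.00, 219.00).
ΣA = 14420.00 mm²
ΣAX̄ = (7200.00)(95.00) + (7220.00)(95.00) = 1369900.00 mm³
ΣAȲ = (7200.00)(100.00) + (7220.00)(219.00) = 2301180.00 mm³
X̄ = 1369900.00 / 14420.00 = 95.00 mm
Ȳ = 2301180.00 / 14420.00 = 159.58 mm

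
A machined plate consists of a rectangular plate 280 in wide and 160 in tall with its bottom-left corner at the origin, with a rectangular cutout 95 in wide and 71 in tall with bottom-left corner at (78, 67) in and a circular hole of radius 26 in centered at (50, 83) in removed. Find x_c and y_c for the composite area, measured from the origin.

plate: A = 280 × 160 = 44800.00, centroid at (140.00, 80.00).
hole 1: A = −(95 × 71) = -6745.00, centroid at (125.50, 102.50).
hole 2: A = −π·26² = -2123.72, centroid at (50.00, 83.00).
ΣA = 35931.28 in², ΣAx_c = 5319316.67 in³, ΣAy_c = 2716369.02 in³.
x_c = 5319316.67/35931.28 = 148.04 in; y_c = 2716369.02/35931.28 = 75.60 in.

x_c = 148.04 in, y_c = 75.60 in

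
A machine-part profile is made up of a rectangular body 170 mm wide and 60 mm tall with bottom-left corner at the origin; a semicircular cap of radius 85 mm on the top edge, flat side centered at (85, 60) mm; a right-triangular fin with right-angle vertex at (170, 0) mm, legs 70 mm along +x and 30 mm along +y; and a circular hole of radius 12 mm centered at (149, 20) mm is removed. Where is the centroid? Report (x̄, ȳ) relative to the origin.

x̄ = 88.83 mm, ȳ = 63.12 mm

rectangular body: A = 170 × 60 = 10200.00, centroid at (85.00, 30.00).
semicircular top: A = ½π·85² = 11349.00, centroid at (85.00, 96.08).
triangular fin: A = ½·70·30 = 1050.00, centroid at (193.33, 10.00).
hole: A = −π·12² = -452.39, centroid at (149.00, 20.00).
ΣA = 22146.61 mm²
ΣAx̄ = (10200.00)(85.00) + (11349.00)(85.00) + (1050.00)(193.33) + (-452.39)(149.00) = 1967259.28 mm³
ΣAȳ = (10200.00)(30.00) + (11349.00)(96.08) + (1050.00)(10.00) + (-452.39)(20.00) = 1397809.09 mm³
x̄ = 1967259.28 / 22146.61 = 88.83 mm
ȳ = 1397809.09 / 22146.61 = 63.12 mm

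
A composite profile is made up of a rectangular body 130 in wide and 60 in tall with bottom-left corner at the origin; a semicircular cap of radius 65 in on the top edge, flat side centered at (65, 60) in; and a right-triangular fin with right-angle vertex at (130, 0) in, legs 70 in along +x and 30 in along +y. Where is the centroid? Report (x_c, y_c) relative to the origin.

x_c = 70.99 in, y_c = 53.32 in

rectangular body: A = 130 × 60 = 7800.00, centroid at (65.00, 30.00).
semicircular top: A = ½π·65² = 6636.61, centroid at (65.00, 87.59).
triangular fin: A = ½·70·30 = 1050.00, centroid at (153.33, 10.00).
ΣA = 15486.61 in², ΣAx_c = 1099379.94 in³, ΣAy_c = 825780.20 in³.
x_c = 1099379.94/15486.61 = 70.99 in; y_c = 825780.20/15486.61 = 53.32 in.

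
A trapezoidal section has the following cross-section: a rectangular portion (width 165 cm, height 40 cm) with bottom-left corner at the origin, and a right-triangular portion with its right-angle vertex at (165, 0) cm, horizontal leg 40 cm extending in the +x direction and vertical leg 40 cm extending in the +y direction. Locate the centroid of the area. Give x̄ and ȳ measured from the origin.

rectangular portion: A = 165 × 40 = 6600.00, centroid at (82.50, 20.00).
triangular portion: A = ½·40·40 = 800.00, centroid at (178.33, 13.33).
ΣA = 7400.00 cm²
ΣAx̄ = (6600.00)(82.50) + (800.00)(178.33) = 687166.67 cm³
ΣAȳ = (6600.00)(20.00) + (800.00)(13.33) = 142666.67 cm³
x̄ = 687166.67 / 7400.00 = 92.86 cm
ȳ = 142666.67 / 7400.00 = 19.28 cm

x̄ = 92.86 cm, ȳ = 19.28 cm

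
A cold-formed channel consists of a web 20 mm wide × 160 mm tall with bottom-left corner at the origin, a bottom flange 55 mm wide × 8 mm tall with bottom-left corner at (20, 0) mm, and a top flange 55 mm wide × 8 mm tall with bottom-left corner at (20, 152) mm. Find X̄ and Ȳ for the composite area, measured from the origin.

X̄ = 18.09 mm, Ȳ = 80.00 mm

web: A = 20 × 160 = 3200.00, centroid at (10.00, 80.00).
bottom flange: A = 55 × 8 = 440.00, centroid at (47.50, 4.00).
top flange: A = 55 × 8 = 440.00, centroid at (47.50, 156.00).
ΣA = 4080.00 mm², ΣAX̄ = 73800.00 mm³, ΣAȲ = 326400.00 mm³.
X̄ = 73800.00/4080.00 = 18.09 mm; Ȳ = 326400.00/4080.00 = 80.00 mm.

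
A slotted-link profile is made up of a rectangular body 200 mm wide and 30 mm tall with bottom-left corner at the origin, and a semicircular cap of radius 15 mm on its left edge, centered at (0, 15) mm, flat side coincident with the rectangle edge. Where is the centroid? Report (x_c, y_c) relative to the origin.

x_c = 94.08 mm, y_c = 15.00 mm

rectangular body: A = 200 × 30 = 6000.00, centroid at (100.00, 15.00).
semicircular end: A = ½π·15² = 353.43, centroid at (-6.37, 15.00).
ΣA = 6353.43 mm², ΣAx_c = 597750.00 mm³, ΣAy_c = 95301.44 mm³.
x_c = 597750.00/6353.43 = 94.08 mm; y_c = 95301.44/6353.43 = 15.00 mm.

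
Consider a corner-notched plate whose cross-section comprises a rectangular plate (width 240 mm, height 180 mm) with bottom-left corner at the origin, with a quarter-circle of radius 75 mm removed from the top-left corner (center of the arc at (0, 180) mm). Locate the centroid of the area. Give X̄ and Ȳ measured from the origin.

X̄ = 130.04 mm, Ȳ = 83.37 mm

plate: A = 240 × 180 = 43200.00, centroid at (120.00, 90.00).
removed quarter-circle: A = −¼π·75² = -4417.86, centroid at (31.83, 148.17).
ΣA = 38782.14 mm², ΣAX̄ = 5043375.00 mm³, ΣAȲ = 3233409.36 mm³.
X̄ = 5043375.00/38782.14 = 130.04 mm; Ȳ = 3233409.36/38782.14 = 83.37 mm.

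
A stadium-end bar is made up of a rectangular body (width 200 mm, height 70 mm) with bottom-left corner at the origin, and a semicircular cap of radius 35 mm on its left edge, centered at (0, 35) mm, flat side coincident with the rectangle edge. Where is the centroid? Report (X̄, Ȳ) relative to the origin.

rectangular body: A = 200 × 70 = 14000.00, centroid at (100.00, 35.00).
semicircular end: A = ½π·35² = 1924.23, centroid at (-14.85, 35.00).
ΣA = 15924.23 mm²
ΣAX̄ = (14000.00)(100.00) + (1924.23)(-14.85) = 1371416.67 mm³
ΣAȲ = (14000.00)(35.00) + (1924.23)(35.00) = 557347.89 mm³
X̄ = 1371416.67 / 15924.23 = 86.12 mm
Ȳ = 557347.89 / 15924.23 = 35.00 mm

X̄ = 86.12 mm, Ȳ = 35.00 mm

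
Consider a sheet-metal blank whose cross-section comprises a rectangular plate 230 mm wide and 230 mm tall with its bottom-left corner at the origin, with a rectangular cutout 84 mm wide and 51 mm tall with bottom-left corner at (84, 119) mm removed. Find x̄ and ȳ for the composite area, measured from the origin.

plate: A = 230 × 230 = 52900.00, centroid at (115.00, 115.00).
hole: A = −(84 × 51) = -4284.00, centroid at (126.00, 144.50).
ΣA = 48616.00 mm², ΣAx̄ = 5543716.00 mm³, ΣAȳ = 5464462.00 mm³.
x̄ = 5543716.00/48616.00 = 114.03 mm; ȳ = 5464462.00/48616.00 = 112.40 mm.

x̄ = 114.03 mm, ȳ = 112.40 mm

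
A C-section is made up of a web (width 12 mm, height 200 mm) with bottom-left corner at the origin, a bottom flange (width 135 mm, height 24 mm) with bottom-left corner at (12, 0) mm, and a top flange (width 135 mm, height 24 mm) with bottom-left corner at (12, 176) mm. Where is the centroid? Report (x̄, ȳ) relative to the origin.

web: A = 12 × 200 = 2400.00, centroid at (6.00, 100.00).
bottom flange: A = 135 × 24 = 3240.00, centroid at (79.50, 12.00).
top flange: A = 135 × 24 = 3240.00, centroid at (79.50, 188.00).
ΣA = 8880.00 mm², ΣAx̄ = 529560.00 mm³, ΣAȳ = 888000.00 mm³.
x̄ = 529560.00/8880.00 = 59.64 mm; ȳ = 888000.00/8880.00 = 100.00 mm.

x̄ = 59.64 mm, ȳ = 100.00 mm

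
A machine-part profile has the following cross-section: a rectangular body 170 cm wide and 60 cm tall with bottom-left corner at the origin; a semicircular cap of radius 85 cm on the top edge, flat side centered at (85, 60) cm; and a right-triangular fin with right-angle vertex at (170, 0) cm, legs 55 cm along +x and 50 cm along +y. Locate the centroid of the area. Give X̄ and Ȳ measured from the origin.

X̄ = 91.20 cm, Ȳ = 61.91 cm

Part | A | x̄ᵢ | ȳᵢ | A·x̄ᵢ | A·ȳᵢ
rectangular body | 10200.00 | 85.00 | 30.00 | 867000.00 | 306000.00
semicircular top | 11349.00 | 85.00 | 96.08 | 964665.29 | 1090356.87
triangular fin | 1375.00 | 188.33 | 16.67 | 258958.33 | 22916.67
Σ | 22924.00 |  |  | 2090623.63 | 1419273.54
X̄ = 2090623.63 / 22924.00 = 91.20 cm
Ȳ = 1419273.54 / 22924.00 = 61.91 cm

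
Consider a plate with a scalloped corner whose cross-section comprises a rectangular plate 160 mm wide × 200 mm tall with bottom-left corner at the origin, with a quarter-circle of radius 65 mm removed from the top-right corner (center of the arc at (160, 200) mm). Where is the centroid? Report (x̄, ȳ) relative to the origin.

plate: A = 160 × 200 = 32000.00, centroid at (80.00, 100.00).
removed quarter-circle: A = −¼π·65² = -3318.31, centroid at (132.41, 172.41).
ΣA = 28681.69 mm²
ΣAx̄ = (32000.00)(80.00) + (-3318.31)(132.41) = 2120612.51 mm³
ΣAȳ = (32000.00)(100.00) + (-3318.31)(172.41) = 2627880.22 mm³
x̄ = 2120612.51 / 28681.69 = 73.94 mm
ȳ = 2627880.22 / 28681.69 = 91.62 mm

x̄ = 73.94 mm, ȳ = 91.62 mm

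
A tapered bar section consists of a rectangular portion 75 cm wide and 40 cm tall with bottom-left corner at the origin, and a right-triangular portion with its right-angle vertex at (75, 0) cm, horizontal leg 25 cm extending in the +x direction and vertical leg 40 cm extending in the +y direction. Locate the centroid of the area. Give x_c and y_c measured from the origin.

rectangular portion: A = 75 × 40 = 3000.00, centroid at (37.50, 20.00).
triangular portion: A = ½·25·40 = 500.00, centroid at (83.33, 13.33).
ΣA = 3500.00 cm², ΣAx_c = 154166.67 cm³, ΣAy_c = 66666.67 cm³.
x_c = 154166.67/3500.00 = 44.05 cm; y_c = 66666.67/3500.00 = 19.05 cm.

x_c = 44.05 cm, y_c = 19.05 cm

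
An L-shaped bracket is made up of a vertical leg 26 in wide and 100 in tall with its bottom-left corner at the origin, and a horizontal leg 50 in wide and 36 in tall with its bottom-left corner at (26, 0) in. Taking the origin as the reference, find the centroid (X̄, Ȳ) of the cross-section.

X̄ = 28.55 in, Ȳ = 36.91 in

Part | A | x̄ᵢ | ȳᵢ | A·x̄ᵢ | A·ȳᵢ
vertical leg | 2600.00 | 13.00 | 50.00 | 33800.00 | 130000.00
horizontal leg | 1800.00 | 51.00 | 18.00 | 91800.00 | 32400.00
Σ | 4400.00 |  |  | 125600.00 | 162400.00
X̄ = 125600.00 / 4400.00 = 28.55 in
Ȳ = 162400.00 / 4400.00 = 36.91 in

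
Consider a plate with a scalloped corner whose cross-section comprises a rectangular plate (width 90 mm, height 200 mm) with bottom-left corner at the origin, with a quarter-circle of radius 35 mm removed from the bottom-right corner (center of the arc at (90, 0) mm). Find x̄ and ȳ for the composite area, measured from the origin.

x̄ = 43.30 mm, ȳ = 104.81 mm

Part | A | x̄ᵢ | ȳᵢ | A·x̄ᵢ | A·ȳᵢ
plate | 18000.00 | 45.00 | 100.00 | 810000.00 | 1800000.00
removed quarter-circle | -962.11 | 75.15 | 14.85 | -72298.48 | -14291.67
Σ | 17037.89 |  |  | 737701.52 | 1785708.33
x̄ = 737701.52 / 17037.89 = 43.30 mm
ȳ = 1785708.33 / 17037.89 = 104.81 mm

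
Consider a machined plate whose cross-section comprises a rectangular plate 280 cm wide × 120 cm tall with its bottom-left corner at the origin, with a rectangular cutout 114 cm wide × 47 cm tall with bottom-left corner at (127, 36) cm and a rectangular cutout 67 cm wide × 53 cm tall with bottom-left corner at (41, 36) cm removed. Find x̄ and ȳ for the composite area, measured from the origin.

x̄ = 139.87 cm, ȳ = 59.75 cm

plate: A = 280 × 120 = 33600.00, centroid at (140.00, 60.00).
hole 1: A = −(114 × 47) = -5358.00, centroid at (184.00, 59.50).
hole 2: A = −(67 × 53) = -3551.00, centroid at (74.50, 62.50).
ΣA = 24691.00 cm²
ΣAx̄ = (33600.00)(140.00) + (-5358.00)(184.00) + (-3551.00)(74.50) = 3453578.50 cm³
ΣAȳ = (33600.00)(60.00) + (-5358.00)(59.50) + (-3551.00)(62.50) = 1475261.50 cm³
x̄ = 3453578.50 / 24691.00 = 139.87 cm
ȳ = 1475261.50 / 24691.00 = 59.75 cm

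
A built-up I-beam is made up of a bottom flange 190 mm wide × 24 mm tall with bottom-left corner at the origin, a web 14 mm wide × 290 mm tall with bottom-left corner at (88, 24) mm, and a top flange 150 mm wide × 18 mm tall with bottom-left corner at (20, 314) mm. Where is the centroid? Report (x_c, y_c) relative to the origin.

bottom flange: A = 190 × 24 = 4560.00, centroid at (95.00, 12.00).
web: A = 14 × 290 = 4060.00, centroid at (95.00, 169.00).
top flange: A = 150 × 18 = 2700.00, centroid at (95.00, 323.00).
ΣA = 11320.00 mm²
ΣAx_c = (4560.00)(95.00) + (4060.00)(95.00) + (2700.00)(95.00) = 1075400.00 mm³
ΣAy_c = (4560.00)(12.00) + (4060.00)(169.00) + (2700.00)(323.00) = 1612960.00 mm³
x_c = 1075400.00 / 11320.00 = 95.00 mm
y_c = 1612960.00 / 11320.00 = 142.49 mm

x_c = 95.00 mm, y_c = 142.49 mm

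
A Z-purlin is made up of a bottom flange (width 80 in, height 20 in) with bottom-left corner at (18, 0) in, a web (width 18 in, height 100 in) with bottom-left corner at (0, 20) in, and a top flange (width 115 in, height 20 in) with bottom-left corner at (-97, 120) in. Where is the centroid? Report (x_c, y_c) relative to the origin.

x_c = 3.18 in, y_c = 77.37 in

bottom flange: A = 80 × 20 = 1600.00, centroid at (58.00, 10.00).
web: A = 18 × 100 = 1800.00, centroid at (9.00, 70.00).
top flange: A = 115 × 20 = 2300.00, centroid at (-39.50, 130.00).
ΣA = 5700.00 in²
ΣAx_c = (1600.00)(58.00) + (1800.00)(9.00) + (2300.00)(-39.50) = 18150.00 in³
ΣAy_c = (1600.00)(10.00) + (1800.00)(70.00) + (2300.00)(130.00) = 441000.00 in³
x_c = 18150.00 / 5700.00 = 3.18 in
y_c = 441000.00 / 5700.00 = 77.37 in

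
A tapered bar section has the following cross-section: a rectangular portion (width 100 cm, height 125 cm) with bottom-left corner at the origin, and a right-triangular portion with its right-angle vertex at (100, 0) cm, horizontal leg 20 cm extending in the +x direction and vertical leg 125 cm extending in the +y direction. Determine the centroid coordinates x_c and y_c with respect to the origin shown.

x_c = 55.15 cm, y_c = 60.61 cm

rectangular portion: A = 100 × 125 = 12500.00, centroid at (50.00, 62.50).
triangular portion: A = ½·20·125 = 1250.00, centroid at (106.67, 41.67).
ΣA = 13750.00 cm², ΣAx_c = 758333.33 cm³, ΣAy_c = 833333.33 cm³.
x_c = 758333.33/13750.00 = 55.15 cm; y_c = 833333.33/13750.00 = 60.61 cm.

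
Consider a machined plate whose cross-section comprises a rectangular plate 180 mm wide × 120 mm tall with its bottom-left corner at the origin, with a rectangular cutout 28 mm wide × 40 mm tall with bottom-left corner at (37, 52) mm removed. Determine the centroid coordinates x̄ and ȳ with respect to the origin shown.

plate: A = 180 × 120 = 21600.00, centroid at (90.00, 60.00).
hole: A = −(28 × 40) = -1120.00, centroid at (51.00, 72.00).
ΣA = 20480.00 mm²
ΣAx̄ = (21600.00)(90.00) + (-1120.00)(51.00) = 1886880.00 mm³
ΣAȳ = (21600.00)(60.00) + (-1120.00)(72.00) = 1215360.00 mm³
x̄ = 1886880.00 / 20480.00 = 92.13 mm
ȳ = 1215360.00 / 20480.00 = 59.34 mm

x̄ = 92.13 mm, ȳ = 59.34 mm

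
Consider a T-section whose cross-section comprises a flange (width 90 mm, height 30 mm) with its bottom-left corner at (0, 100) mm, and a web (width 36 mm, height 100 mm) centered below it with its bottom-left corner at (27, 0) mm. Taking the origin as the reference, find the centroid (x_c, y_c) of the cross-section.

x_c = 45.00 mm, y_c = 77.86 mm

web: A = 36 × 100 = 3600.00, centroid at (45.00, 50.00).
flange: A = 90 × 30 = 2700.00, centroid at (45.00, 115.00).
ΣA = 6300.00 mm², ΣAx_c = 283500.00 mm³, ΣAy_c = 490500.00 mm³.
x_c = 283500.00/6300.00 = 45.00 mm; y_c = 490500.00/6300.00 = 77.86 mm.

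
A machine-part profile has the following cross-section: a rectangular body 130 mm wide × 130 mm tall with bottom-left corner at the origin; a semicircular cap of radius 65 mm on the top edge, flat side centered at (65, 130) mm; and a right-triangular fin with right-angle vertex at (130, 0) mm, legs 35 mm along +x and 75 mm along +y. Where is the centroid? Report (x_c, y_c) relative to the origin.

x_c = 69.05 mm, y_c = 87.62 mm

rectangular body: A = 130 × 130 = 16900.00, centroid at (65.00, 65.00).
semicircular top: A = ½π·65² = 6636.61, centroid at (65.00, 157.59).
triangular fin: A = ½·35·75 = 1312.50, centroid at (141.67, 25.00).
ΣA = 24849.11 mm², ΣAx_c = 1715817.44 mm³, ΣAy_c = 2177155.72 mm³.
x_c = 1715817.44/24849.11 = 69.05 mm; y_c = 2177155.72/24849.11 = 87.62 mm.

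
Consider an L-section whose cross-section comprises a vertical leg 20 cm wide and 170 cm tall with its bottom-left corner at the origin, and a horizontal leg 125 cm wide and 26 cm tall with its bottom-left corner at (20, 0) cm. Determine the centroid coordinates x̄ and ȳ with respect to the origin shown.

x̄ = 45.43 cm, ȳ = 49.81 cm

vertical leg: A = 20 × 170 = 3400.00, centroid at (10.00, 85.00).
horizontal leg: A = 125 × 26 = 3250.00, centroid at (82.50, 13.00).
ΣA = 6650.00 cm², ΣAx̄ = 302125.00 cm³, ΣAȳ = 331250.00 cm³.
x̄ = 302125.00/6650.00 = 45.43 cm; ȳ = 331250.00/6650.00 = 49.81 cm.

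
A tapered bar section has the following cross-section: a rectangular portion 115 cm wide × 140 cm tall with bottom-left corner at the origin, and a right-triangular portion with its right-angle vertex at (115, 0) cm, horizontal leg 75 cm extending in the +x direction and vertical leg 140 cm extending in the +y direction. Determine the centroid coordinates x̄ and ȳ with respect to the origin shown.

x̄ = 77.79 cm, ȳ = 64.26 cm

rectangular portion: A = 115 × 140 = 16100.00, centroid at (57.50, 70.00).
triangular portion: A = ½·75·140 = 5250.00, centroid at (140.00, 46.67).
ΣA = 21350.00 cm², ΣAx̄ = 1660750.00 cm³, ΣAȳ = 1372000.00 cm³.
x̄ = 1660750.00/21350.00 = 77.79 cm; ȳ = 1372000.00/21350.00 = 64.26 cm.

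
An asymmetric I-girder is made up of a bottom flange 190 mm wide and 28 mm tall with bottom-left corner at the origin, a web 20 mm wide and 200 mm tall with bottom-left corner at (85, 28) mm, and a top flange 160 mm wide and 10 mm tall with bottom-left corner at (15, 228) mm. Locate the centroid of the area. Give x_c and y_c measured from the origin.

bottom flange: A = 190 × 28 = 5320.00, centroid at (95.00, 14.00).
web: A = 20 × 200 = 4000.00, centroid at (95.00, 128.00).
top flange: A = 160 × 10 = 1600.00, centroid at (95.00, 233.00).
ΣA = 10920.00 mm², ΣAx_c = 1037400.00 mm³, ΣAy_c = 959280.00 mm³.
x_c = 1037400.00/10920.00 = 95.00 mm; y_c = 959280.00/10920.00 = 87.85 mm.

x_c = 95.00 mm, y_c = 87.85 mm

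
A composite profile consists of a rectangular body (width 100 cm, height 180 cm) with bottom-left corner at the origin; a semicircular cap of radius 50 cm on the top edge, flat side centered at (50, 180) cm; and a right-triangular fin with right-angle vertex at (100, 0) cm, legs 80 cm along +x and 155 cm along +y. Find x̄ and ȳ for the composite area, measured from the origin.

rectangular body: A = 100 × 180 = 18000.00, centroid at (50.00, 90.00).
semicircular top: A = ½π·50² = 3926.99, centroid at (50.00, 201.22).
triangular fin: A = ½·80·155 = 6200.00, centroid at (126.67, 51.67).
ΣA = 28126.99 cm²
ΣAx̄ = (18000.00)(50.00) + (3926.99)(50.00) + (6200.00)(126.67) = 1881682.87 cm³
ΣAȳ = (18000.00)(90.00) + (3926.99)(201.22) + (6200.00)(51.67) = 2730525.01 cm³
x̄ = 1881682.87 / 28126.99 = 66.90 cm
ȳ = 2730525.01 / 28126.99 = 97.08 cm

x̄ = 66.90 cm, ȳ = 97.08 cm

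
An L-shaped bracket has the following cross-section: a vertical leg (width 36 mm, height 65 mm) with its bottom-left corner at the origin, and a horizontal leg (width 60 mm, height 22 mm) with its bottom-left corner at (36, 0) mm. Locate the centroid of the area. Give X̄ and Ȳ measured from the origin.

vertical leg: A = 36 × 65 = 2340.00, centroid at (18.00, 32.50).
horizontal leg: A = 60 × 22 = 1320.00, centroid at (66.00, 11.00).
ΣA = 3660.00 mm²
ΣAX̄ = (2340.00)(18.00) + (1320.00)(66.00) = 129240.00 mm³
ΣAȲ = (2340.00)(32.50) + (1320.00)(11.00) = 90570.00 mm³
X̄ = 129240.00 / 3660.00 = 35.31 mm
Ȳ = 90570.00 / 3660.00 = 24.75 mm

X̄ = 35.31 mm, Ȳ = 24.75 mm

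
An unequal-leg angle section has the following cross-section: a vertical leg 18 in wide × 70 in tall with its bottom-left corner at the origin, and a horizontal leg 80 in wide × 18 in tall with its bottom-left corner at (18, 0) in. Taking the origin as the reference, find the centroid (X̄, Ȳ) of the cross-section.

vertical leg: A = 18 × 70 = 1260.00, centroid at (9.00, 35.00).
horizontal leg: A = 80 × 18 = 1440.00, centroid at (58.00, 9.00).
ΣA = 2700.00 in², ΣAX̄ = 94860.00 in³, ΣAȲ = 57060.00 in³.
X̄ = 94860.00/2700.00 = 35.13 in; Ȳ = 57060.00/2700.00 = 21.13 in.

X̄ = 35.13 in, Ȳ = 21.13 in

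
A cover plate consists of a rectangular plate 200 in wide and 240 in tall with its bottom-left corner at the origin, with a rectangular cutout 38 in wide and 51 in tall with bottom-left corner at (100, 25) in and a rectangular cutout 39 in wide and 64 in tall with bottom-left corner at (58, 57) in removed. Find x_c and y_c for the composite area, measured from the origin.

x_c = 100.44 in, y_c = 124.87 in

Part | A | x̄ᵢ | ȳᵢ | A·x̄ᵢ | A·ȳᵢ
plate | 48000.00 | 100.00 | 120.00 | 4800000.00 | 5760000.00
hole 1 | -1938.00 | 119.00 | 50.50 | -230622.00 | -97869.00
hole 2 | -2496.00 | 77.50 | 89.00 | -193440.00 | -222144.00
Σ | 43566.00 |  |  | 4375938.00 | 5439987.00
x_c = 4375938.00 / 43566.00 = 100.44 in
y_c = 5439987.00 / 43566.00 = 124.87 in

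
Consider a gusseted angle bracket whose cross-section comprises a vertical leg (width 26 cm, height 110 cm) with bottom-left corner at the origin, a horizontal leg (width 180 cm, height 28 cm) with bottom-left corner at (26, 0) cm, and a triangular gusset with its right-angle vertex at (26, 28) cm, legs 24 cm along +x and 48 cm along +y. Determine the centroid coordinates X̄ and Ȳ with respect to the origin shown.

X̄ = 75.67 cm, Ȳ = 29.87 cm

vertical leg: A = 26 × 110 = 2860.00, centroid at (13.00, 55.00).
horizontal leg: A = 180 × 28 = 5040.00, centroid at (116.00, 14.00).
gusset: A = ½·24·48 = 576.00, centroid at (34.00, 44.00).
ΣA = 8476.00 cm², ΣAX̄ = 641404.00 cm³, ΣAȲ = 253204.00 cm³.
X̄ = 641404.00/8476.00 = 75.67 cm; Ȳ = 253204.00/8476.00 = 29.87 cm.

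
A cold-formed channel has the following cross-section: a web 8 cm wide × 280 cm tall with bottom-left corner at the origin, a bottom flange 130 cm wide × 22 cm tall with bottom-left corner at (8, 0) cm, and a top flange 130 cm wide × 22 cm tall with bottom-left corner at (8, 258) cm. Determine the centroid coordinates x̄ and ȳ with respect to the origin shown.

x̄ = 53.58 cm, ȳ = 140.00 cm

web: A = 8 × 280 = 2240.00, centroid at (4.00, 140.00).
bottom flange: A = 130 × 22 = 2860.00, centroid at (73.00, 11.00).
top flange: A = 130 × 22 = 2860.00, centroid at (73.00, 269.00).
ΣA = 7960.00 cm²
ΣAx̄ = (2240.00)(4.00) + (2860.00)(73.00) + (2860.00)(73.00) = 426520.00 cm³
ΣAȳ = (2240.00)(140.00) + (2860.00)(11.00) + (2860.00)(269.00) = 1114400.00 cm³
x̄ = 426520.00 / 7960.00 = 53.58 cm
ȳ = 1114400.00 / 7960.00 = 140.00 cm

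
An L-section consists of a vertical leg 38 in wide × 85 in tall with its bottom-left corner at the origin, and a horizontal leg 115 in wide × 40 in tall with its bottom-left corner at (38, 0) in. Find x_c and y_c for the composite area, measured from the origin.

x_c = 63.94 in, y_c = 29.28 in

vertical leg: A = 38 × 85 = 3230.00, centroid at (19.00, 42.50).
horizontal leg: A = 115 × 40 = 4600.00, centroid at (95.50, 20.00).
ΣA = 7830.00 in²
ΣAx_c = (3230.00)(19.00) + (4600.00)(95.50) = 500670.00 in³
ΣAy_c = (3230.00)(42.50) + (4600.00)(20.00) = 229275.00 in³
x_c = 500670.00 / 7830.00 = 63.94 in
y_c = 229275.00 / 7830.00 = 29.28 in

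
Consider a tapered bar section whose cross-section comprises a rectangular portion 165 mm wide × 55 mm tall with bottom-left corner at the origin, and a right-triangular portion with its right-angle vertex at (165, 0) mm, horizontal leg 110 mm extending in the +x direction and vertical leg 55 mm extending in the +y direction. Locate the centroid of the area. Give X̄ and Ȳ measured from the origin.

X̄ = 112.29 mm, Ȳ = 25.21 mm

rectangular portion: A = 165 × 55 = 9075.00, centroid at (82.50, 27.50).
triangular portion: A = ½·110·55 = 3025.00, centroid at (201.67, 18.33).
ΣA = 12100.00 mm²
ΣAX̄ = (9075.00)(82.50) + (3025.00)(201.67) = 1358729.17 mm³
ΣAȲ = (9075.00)(27.50) + (3025.00)(18.33) = 305020.83 mm³
X̄ = 1358729.17 / 12100.00 = 112.29 mm
Ȳ = 305020.83 / 12100.00 = 25.21 mm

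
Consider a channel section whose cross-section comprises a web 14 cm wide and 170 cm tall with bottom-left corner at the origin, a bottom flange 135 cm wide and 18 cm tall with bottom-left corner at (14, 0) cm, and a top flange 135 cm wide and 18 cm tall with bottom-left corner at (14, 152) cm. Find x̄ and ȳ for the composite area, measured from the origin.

web: A = 14 × 170 = 2380.00, centroid at (7.00, 85.00).
bottom flange: A = 135 × 18 = 2430.00, centroid at (81.50, 9.00).
top flange: A = 135 × 18 = 2430.00, centroid at (81.50, 161.00).
ΣA = 7240.00 cm²
ΣAx̄ = (2380.00)(7.00) + (2430.00)(81.50) + (2430.00)(81.50) = 412750.00 cm³
ΣAȳ = (2380.00)(85.00) + (2430.00)(9.00) + (2430.00)(161.00) = 615400.00 cm³
x̄ = 412750.00 / 7240.00 = 57.01 cm
ȳ = 615400.00 / 7240.00 = 85.00 cm

x̄ = 57.01 cm, ȳ = 85.00 cm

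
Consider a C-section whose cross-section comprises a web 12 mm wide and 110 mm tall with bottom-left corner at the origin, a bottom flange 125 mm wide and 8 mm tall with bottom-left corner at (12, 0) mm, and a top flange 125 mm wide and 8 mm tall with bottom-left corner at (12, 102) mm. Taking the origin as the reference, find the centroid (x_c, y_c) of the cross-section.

x_c = 47.27 mm, y_c = 55.00 mm

web: A = 12 × 110 = 1320.00, centroid at (6.00, 55.00).
bottom flange: A = 125 × 8 = 1000.00, centroid at (74.50, 4.00).
top flange: A = 125 × 8 = 1000.00, centroid at (74.50, 106.00).
ΣA = 3320.00 mm²
ΣAx_c = (1320.00)(6.00) + (1000.00)(74.50) + (1000.00)(74.50) = 156920.00 mm³
ΣAy_c = (1320.00)(55.00) + (1000.00)(4.00) + (1000.00)(106.00) = 182600.00 mm³
x_c = 156920.00 / 3320.00 = 47.27 mm
y_c = 182600.00 / 3320.00 = 55.00 mm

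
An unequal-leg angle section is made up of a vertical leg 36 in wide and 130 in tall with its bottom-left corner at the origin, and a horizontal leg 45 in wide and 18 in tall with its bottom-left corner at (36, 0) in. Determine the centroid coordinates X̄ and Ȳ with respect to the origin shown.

vertical leg: A = 36 × 130 = 4680.00, centroid at (18.00, 65.00).
horizontal leg: A = 45 × 18 = 810.00, centroid at (58.50, 9.00).
ΣA = 5490.00 in²
ΣAX̄ = (4680.00)(18.00) + (810.00)(58.50) = 131625.00 in³
ΣAȲ = (4680.00)(65.00) + (810.00)(9.00) = 311490.00 in³
X̄ = 131625.00 / 5490.00 = 23.98 in
Ȳ = 311490.00 / 5490.00 = 56.74 in

X̄ = 23.98 in, Ȳ = 56.74 in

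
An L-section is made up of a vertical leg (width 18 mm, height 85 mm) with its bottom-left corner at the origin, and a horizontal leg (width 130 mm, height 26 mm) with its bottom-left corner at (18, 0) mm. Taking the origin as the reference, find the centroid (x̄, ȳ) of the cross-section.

vertical leg: A = 18 × 85 = 1530.00, centroid at (9.00, 42.50).
horizontal leg: A = 130 × 26 = 3380.00, centroid at (83.00, 13.00).
ΣA = 4910.00 mm²
ΣAx̄ = (1530.00)(9.00) + (3380.00)(83.00) = 294310.00 mm³
ΣAȳ = (1530.00)(42.50) + (3380.00)(13.00) = 108965.00 mm³
x̄ = 294310.00 / 4910.00 = 59.94 mm
ȳ = 108965.00 / 4910.00 = 22.19 mm

x̄ = 59.94 mm, ȳ = 22.19 mm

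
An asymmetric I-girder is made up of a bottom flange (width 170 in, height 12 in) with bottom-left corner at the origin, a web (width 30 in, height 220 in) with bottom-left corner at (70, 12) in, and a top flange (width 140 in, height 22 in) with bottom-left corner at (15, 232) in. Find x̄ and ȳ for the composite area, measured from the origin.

x̄ = 85.00 in, ȳ = 133.61 in

Part | A | x̄ᵢ | ȳᵢ | A·x̄ᵢ | A·ȳᵢ
bottom flange | 2040.00 | 85.00 | 6.00 | 173400.00 | 12240.00
web | 6600.00 | 85.00 | 122.00 | 561000.00 | 805200.00
top flange | 3080.00 | 85.00 | 243.00 | 261800.00 | 748440.00
Σ | 11720.00 |  |  | 996200.00 | 1565880.00
x̄ = 996200.00 / 11720.00 = 85.00 in
ȳ = 1565880.00 / 11720.00 = 133.61 in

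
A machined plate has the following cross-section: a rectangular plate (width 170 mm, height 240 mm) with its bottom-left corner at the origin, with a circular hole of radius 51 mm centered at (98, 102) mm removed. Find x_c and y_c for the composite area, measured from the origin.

x_c = 81.74 mm, y_c = 124.51 mm

plate: A = 170 × 240 = 40800.00, centroid at (85.00, 120.00).
hole: A = −π·51² = -8171.28, centroid at (98.00, 102.00).
ΣA = 32628.72 mm², ΣAx_c = 2667214.32 mm³, ΣAy_c = 4062529.19 mm³.
x_c = 2667214.32/32628.72 = 81.74 mm; y_c = 4062529.19/32628.72 = 124.51 mm.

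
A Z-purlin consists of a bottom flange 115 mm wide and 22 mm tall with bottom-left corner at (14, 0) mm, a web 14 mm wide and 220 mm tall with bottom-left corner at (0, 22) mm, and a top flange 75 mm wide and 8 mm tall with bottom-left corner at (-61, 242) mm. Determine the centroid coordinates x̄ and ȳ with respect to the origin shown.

x̄ = 30.33 mm, ȳ = 93.72 mm

bottom flange: A = 115 × 22 = 2530.00, centroid at (71.50, 11.00).
web: A = 14 × 220 = 3080.00, centroid at (7.00, 132.00).
top flange: A = 75 × 8 = 600.00, centroid at (-23.50, 246.00).
ΣA = 6210.00 mm², ΣAx̄ = 188355.00 mm³, ΣAȳ = 581990.00 mm³.
x̄ = 188355.00/6210.00 = 30.33 mm; ȳ = 581990.00/6210.00 = 93.72 mm.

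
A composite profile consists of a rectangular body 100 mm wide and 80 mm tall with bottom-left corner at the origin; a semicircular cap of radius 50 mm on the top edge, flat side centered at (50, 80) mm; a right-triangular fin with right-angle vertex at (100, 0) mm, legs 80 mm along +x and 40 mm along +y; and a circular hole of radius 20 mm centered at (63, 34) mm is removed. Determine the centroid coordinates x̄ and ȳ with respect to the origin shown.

x̄ = 58.67 mm, ȳ = 56.73 mm

rectangular body: A = 100 × 80 = 8000.00, centroid at (50.00, 40.00).
semicircular top: A = ½π·50² = 3926.99, centroid at (50.00, 101.22).
triangular fin: A = ½·80·40 = 1600.00, centroid at (126.67, 13.33).
hole: A = −π·20² = -1256.64, centroid at (63.00, 34.00).
ΣA = 12270.35 mm², ΣAx̄ = 719848.07 mm³, ΣAȳ = 696100.27 mm³.
x̄ = 719848.07/12270.35 = 58.67 mm; ȳ = 696100.27/12270.35 = 56.73 mm.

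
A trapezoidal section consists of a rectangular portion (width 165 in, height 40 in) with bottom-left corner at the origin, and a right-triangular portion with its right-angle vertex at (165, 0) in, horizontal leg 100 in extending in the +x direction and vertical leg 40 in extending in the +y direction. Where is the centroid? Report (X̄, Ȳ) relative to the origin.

X̄ = 109.44 in, Ȳ = 18.45 in

rectangular portion: A = 165 × 40 = 6600.00, centroid at (82.50, 20.00).
triangular portion: A = ½·100·40 = 2000.00, centroid at (198.33, 13.33).
ΣA = 8600.00 in²
ΣAX̄ = (6600.00)(82.50) + (2000.00)(198.33) = 941166.67 in³
ΣAȲ = (6600.00)(20.00) + (2000.00)(13.33) = 158666.67 in³
X̄ = 941166.67 / 8600.00 = 109.44 in
Ȳ = 158666.67 / 8600.00 = 18.45 in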